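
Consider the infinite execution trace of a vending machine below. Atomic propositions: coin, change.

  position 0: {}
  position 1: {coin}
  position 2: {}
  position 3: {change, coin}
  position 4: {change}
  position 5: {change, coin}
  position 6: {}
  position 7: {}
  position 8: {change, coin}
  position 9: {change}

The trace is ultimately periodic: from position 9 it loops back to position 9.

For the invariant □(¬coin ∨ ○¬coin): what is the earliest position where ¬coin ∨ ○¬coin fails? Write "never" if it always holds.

never

¬coin ∨ ○¬coin holds at every position 0..9, and those are all the positions the trace ever visits, so the invariant □(¬coin ∨ ○¬coin) is never violated.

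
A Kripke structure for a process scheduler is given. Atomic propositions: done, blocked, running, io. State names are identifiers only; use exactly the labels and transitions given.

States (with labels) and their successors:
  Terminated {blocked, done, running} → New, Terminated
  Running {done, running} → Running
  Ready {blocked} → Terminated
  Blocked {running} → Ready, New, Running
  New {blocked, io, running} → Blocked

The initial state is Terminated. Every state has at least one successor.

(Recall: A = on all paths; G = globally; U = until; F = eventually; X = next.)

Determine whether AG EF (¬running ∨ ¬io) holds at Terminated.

Holds

States satisfying EF (¬running ∨ ¬io): {Terminated, Running, Ready, Blocked, New}.
States satisfying AG EF (¬running ∨ ¬io): {Terminated, Running, Ready, Blocked, New}.
Every state reachable from Terminated satisfies EF (¬running ∨ ¬io).
Terminated ∈ Sat(AG EF (¬running ∨ ¬io)).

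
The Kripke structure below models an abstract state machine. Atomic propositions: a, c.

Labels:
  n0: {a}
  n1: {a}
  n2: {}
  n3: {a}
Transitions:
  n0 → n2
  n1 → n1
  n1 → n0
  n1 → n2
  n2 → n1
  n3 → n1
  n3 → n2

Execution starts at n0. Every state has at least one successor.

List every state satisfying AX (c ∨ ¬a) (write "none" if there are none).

States satisfying c ∨ ¬a: {n2}.
States satisfying AX (c ∨ ¬a): {n0}.

{n0}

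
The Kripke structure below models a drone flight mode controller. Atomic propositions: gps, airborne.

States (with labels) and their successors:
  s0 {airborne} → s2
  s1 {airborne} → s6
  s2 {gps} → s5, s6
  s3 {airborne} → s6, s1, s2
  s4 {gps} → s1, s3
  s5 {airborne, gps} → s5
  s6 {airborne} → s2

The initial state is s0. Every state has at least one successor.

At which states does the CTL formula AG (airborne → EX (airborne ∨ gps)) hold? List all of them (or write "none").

States satisfying airborne → EX (airborne ∨ gps): {s0, s1, s2, s3, s4, s5, s6}.
States satisfying AG (airborne → EX (airborne ∨ gps)): {s0, s1, s2, s3, s4, s5, s6}.

{s0, s1, s2, s3, s4, s5, s6}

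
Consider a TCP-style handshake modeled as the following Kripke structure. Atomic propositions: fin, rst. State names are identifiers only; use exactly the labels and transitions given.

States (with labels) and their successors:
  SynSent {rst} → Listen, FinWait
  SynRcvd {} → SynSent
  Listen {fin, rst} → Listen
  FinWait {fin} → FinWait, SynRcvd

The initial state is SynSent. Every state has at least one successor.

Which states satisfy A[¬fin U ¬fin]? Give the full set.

States satisfying ¬fin: {SynSent, SynRcvd}.
States satisfying A[¬fin U ¬fin]: {SynSent, SynRcvd}.

{SynSent, SynRcvd}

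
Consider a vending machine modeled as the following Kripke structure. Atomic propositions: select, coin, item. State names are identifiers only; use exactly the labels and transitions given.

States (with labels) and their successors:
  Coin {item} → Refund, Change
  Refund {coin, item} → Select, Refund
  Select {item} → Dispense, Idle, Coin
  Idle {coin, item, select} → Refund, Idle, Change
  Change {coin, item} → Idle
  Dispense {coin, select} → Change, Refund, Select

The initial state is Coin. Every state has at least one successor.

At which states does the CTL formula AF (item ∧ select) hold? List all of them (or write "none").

{Idle, Change}

States satisfying item ∧ select: {Idle}.
States satisfying AF (item ∧ select): {Idle, Change}.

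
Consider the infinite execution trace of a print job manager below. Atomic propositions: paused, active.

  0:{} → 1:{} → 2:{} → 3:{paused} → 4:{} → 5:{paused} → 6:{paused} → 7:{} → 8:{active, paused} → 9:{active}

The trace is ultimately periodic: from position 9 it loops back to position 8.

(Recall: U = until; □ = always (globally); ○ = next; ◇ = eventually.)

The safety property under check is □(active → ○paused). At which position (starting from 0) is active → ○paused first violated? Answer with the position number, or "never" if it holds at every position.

Check active → ○paused at each position in order: 0 ✓, 1 ✓, 2 ✓, 3 ✓, 4 ✓, 5 ✓, 6 ✓, 7 ✓.
At position 8 the labels are {active, paused} and the next position 9 has {active}, so active → ○paused is false there. This is the first violation.

8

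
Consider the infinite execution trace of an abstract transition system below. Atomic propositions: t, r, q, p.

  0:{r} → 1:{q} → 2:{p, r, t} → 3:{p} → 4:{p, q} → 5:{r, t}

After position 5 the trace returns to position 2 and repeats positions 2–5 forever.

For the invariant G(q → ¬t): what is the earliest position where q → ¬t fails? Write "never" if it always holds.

never

q → ¬t holds at every position 0..5, and those are all the positions the trace ever visits, so the invariant G(q → ¬t) is never violated.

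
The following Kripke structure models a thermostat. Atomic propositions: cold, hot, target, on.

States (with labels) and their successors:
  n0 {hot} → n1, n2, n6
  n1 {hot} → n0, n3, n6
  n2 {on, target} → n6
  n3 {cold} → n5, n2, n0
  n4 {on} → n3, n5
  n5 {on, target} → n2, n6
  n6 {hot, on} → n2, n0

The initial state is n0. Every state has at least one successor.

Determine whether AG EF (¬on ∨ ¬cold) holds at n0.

Holds

States satisfying EF (¬on ∨ ¬cold): {n0, n1, n2, n3, n4, n5, n6}.
States satisfying AG EF (¬on ∨ ¬cold): {n0, n1, n2, n3, n4, n5, n6}.
Every state reachable from n0 satisfies EF (¬on ∨ ¬cold).
n0 ∈ Sat(AG EF (¬on ∨ ¬cold)).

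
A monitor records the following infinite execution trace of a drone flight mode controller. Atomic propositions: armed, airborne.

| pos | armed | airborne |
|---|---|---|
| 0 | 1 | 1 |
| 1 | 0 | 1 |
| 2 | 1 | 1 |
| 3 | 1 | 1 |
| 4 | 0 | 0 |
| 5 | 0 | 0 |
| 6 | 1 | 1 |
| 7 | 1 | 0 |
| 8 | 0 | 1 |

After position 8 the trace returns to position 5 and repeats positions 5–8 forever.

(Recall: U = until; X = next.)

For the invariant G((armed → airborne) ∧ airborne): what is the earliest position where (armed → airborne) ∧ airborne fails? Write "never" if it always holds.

4

Check (armed → airborne) ∧ airborne at each position in order: 0 ✓, 1 ✓, 2 ✓, 3 ✓.
At position 4 the labels are {}, so (armed → airborne) ∧ airborne is false there. This is the first violation.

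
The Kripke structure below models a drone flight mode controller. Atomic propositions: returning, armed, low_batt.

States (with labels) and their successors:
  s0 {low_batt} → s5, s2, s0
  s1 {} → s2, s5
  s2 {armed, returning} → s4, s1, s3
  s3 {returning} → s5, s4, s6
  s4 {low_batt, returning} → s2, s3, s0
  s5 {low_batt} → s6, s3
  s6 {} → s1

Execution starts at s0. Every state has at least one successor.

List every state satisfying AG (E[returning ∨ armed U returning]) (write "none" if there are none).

States satisfying E[returning ∨ armed U returning]: {s2, s3, s4}.
States satisfying AG (E[returning ∨ armed U returning]): ∅.

none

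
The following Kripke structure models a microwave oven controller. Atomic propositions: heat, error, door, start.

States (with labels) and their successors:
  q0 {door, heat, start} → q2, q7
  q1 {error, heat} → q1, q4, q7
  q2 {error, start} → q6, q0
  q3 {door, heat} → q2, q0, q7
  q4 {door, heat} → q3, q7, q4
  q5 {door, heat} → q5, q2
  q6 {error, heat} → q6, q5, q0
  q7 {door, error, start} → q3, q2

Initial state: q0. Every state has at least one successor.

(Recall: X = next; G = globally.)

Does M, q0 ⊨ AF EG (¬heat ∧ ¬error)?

Does not hold

States satisfying EG (¬heat ∧ ¬error): ∅.
States satisfying AF EG (¬heat ∧ ¬error): ∅.
There is a path from q0 along which EG (¬heat ∧ ¬error) never holds.
q0 ∉ Sat(AF EG (¬heat ∧ ¬error)).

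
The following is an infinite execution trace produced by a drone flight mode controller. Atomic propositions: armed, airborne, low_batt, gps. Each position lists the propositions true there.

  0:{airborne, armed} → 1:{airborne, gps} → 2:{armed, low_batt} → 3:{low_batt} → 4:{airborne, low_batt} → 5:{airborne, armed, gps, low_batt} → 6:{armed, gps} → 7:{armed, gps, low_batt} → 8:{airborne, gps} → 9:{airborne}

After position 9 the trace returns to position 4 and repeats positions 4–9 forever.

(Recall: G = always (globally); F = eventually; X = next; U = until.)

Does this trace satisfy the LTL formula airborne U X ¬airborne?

Walking from position 0: X ¬airborne first holds at position 1, and airborne holds at every earlier position along the way, so airborne U X ¬airborne holds.

Holds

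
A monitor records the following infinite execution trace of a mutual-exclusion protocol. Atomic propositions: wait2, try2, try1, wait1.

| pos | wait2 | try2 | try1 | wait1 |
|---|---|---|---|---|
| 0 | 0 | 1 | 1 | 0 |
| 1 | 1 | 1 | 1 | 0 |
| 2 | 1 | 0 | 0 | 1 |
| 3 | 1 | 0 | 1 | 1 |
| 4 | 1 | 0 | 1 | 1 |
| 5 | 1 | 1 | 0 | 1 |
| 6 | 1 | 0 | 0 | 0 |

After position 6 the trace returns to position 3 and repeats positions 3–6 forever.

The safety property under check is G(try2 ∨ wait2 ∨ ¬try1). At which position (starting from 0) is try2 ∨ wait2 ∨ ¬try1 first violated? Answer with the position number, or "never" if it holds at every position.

try2 ∨ wait2 ∨ ¬try1 holds at every position 0..6, and those are all the positions the trace ever visits, so the invariant G(try2 ∨ wait2 ∨ ¬try1) is never violated.

never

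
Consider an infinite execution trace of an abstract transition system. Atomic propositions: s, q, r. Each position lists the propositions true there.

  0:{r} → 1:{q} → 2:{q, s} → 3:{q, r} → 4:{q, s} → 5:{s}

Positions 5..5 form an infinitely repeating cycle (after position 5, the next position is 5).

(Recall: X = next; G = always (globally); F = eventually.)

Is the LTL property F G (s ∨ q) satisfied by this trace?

G (s ∨ q) holds at position 1, which is reachable from 0, so F G (s ∨ q) holds.

Yes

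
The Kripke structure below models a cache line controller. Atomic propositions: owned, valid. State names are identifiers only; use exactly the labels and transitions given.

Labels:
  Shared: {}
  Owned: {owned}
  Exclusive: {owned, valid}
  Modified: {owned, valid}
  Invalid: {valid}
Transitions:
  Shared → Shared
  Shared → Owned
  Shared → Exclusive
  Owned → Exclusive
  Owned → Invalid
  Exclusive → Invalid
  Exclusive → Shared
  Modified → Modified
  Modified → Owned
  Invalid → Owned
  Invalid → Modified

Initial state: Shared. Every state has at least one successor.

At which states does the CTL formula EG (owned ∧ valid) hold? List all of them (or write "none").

{Modified}

States satisfying owned ∧ valid: {Exclusive, Modified}.
States satisfying EG (owned ∧ valid): {Modified}.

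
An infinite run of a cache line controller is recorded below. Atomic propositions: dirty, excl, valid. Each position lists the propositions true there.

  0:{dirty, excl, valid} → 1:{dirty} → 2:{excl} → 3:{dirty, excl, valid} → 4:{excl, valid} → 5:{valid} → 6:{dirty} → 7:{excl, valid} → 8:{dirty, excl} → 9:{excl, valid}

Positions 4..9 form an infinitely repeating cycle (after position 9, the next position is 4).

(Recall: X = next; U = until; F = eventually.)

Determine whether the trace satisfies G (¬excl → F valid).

¬excl → F valid holds at every position 0..9, and those are all positions ever visited, so G (¬excl → F valid) holds.
Positions where ¬excl holds: 1, 5, 6.
Check F valid at each: 1→ok, 5→ok, 6→ok.

Holds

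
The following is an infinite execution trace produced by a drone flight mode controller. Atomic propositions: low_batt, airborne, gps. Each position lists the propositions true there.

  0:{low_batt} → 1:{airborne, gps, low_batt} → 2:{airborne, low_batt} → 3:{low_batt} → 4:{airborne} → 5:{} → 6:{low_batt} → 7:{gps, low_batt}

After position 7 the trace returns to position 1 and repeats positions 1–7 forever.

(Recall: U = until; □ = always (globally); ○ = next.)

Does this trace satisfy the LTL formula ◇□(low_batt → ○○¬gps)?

Violated

□(low_batt → ○○¬gps) is false at every position 0..7, so it never becomes true and ◇□(low_batt → ○○¬gps) fails.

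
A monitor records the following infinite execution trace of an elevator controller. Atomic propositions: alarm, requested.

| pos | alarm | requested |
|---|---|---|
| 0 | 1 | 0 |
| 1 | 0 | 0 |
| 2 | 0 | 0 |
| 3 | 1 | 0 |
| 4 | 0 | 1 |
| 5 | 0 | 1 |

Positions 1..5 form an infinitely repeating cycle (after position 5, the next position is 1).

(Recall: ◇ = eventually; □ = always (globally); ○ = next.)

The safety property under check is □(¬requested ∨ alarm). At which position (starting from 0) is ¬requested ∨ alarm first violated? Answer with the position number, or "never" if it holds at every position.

Check ¬requested ∨ alarm at each position in order: 0 ✓, 1 ✓, 2 ✓, 3 ✓.
At position 4 the labels are {requested}, so ¬requested ∨ alarm is false there. This is the first violation.

4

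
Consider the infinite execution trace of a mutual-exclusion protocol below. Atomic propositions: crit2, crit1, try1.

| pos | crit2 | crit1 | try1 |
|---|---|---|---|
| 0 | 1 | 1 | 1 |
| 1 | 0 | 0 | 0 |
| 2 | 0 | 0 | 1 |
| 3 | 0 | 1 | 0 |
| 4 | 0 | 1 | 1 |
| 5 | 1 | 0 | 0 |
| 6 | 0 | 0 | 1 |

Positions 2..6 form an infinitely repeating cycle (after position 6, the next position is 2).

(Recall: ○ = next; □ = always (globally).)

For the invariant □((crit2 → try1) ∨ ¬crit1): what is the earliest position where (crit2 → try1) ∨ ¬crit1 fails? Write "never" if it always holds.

never

(crit2 → try1) ∨ ¬crit1 holds at every position 0..6, and those are all the positions the trace ever visits, so the invariant □((crit2 → try1) ∨ ¬crit1) is never violated.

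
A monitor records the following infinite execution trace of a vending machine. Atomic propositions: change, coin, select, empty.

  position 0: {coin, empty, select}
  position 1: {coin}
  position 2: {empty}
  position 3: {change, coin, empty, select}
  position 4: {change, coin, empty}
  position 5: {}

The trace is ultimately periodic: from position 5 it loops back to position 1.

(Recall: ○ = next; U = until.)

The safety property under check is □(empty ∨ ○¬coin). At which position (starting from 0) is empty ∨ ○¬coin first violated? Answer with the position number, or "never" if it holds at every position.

Check empty ∨ ○¬coin at each position in order: 0 ✓, 1 ✓, 2 ✓, 3 ✓, 4 ✓.
At position 5 the labels are {} and the next position 1 has {coin}, so empty ∨ ○¬coin is false there. This is the first violation.

5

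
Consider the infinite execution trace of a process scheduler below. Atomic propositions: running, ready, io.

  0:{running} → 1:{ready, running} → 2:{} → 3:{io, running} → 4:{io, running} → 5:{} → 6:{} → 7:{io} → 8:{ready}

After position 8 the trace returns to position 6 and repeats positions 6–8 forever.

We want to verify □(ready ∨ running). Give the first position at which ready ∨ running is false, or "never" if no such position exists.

2

Check ready ∨ running at each position in order: 0 ✓, 1 ✓.
At position 2 the labels are {}, so ready ∨ running is false there. This is the first violation.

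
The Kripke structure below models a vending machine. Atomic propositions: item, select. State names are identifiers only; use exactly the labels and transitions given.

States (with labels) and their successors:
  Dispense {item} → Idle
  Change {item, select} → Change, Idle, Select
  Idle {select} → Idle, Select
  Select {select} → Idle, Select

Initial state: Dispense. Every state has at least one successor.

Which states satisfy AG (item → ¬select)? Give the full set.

States satisfying item → ¬select: {Dispense, Idle, Select}.
States satisfying AG (item → ¬select): {Dispense, Idle, Select}.

{Dispense, Idle, Select}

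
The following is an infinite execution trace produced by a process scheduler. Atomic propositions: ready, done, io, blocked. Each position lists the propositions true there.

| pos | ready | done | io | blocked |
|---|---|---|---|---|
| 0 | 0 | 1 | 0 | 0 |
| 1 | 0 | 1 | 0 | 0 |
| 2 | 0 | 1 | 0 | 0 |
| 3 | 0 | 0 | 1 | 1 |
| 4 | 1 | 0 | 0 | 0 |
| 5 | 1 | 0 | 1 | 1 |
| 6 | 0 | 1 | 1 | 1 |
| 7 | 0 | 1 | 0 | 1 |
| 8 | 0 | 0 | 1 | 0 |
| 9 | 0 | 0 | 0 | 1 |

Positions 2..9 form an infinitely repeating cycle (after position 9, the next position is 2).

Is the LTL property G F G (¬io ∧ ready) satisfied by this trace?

Does not hold

F G (¬io ∧ ready) must hold at every position from 0 onward. It fails at position 0, so G F G (¬io ∧ ready) is false.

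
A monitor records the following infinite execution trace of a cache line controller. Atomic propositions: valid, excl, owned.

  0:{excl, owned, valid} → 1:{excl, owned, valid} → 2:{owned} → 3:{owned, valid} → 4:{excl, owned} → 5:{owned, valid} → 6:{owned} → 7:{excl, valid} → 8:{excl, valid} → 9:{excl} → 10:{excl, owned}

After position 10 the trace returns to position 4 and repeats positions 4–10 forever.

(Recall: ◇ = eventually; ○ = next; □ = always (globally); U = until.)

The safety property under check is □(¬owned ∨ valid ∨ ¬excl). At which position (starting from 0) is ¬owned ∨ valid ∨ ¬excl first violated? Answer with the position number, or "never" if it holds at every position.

Check ¬owned ∨ valid ∨ ¬excl at each position in order: 0 ✓, 1 ✓, 2 ✓, 3 ✓.
At position 4 the labels are {excl, owned}, so ¬owned ∨ valid ∨ ¬excl is false there. This is the first violation.

4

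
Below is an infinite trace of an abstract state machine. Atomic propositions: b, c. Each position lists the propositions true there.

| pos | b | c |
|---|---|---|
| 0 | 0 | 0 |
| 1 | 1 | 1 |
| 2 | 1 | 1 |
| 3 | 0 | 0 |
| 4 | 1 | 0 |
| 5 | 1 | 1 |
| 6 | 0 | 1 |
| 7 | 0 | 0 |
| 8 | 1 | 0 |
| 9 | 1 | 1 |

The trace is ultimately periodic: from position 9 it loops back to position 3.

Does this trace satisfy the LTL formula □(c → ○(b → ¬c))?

Violated

c → ○(b → ¬c) must hold at every position from 0 onward. It fails at position 1, so □(c → ○(b → ¬c)) is false.
Positions where c holds: 1, 2, 5, 6, 9.
Check ○(b → ¬c) at each: 1→fails, 2→ok, 5→ok, 6→ok, 9→ok.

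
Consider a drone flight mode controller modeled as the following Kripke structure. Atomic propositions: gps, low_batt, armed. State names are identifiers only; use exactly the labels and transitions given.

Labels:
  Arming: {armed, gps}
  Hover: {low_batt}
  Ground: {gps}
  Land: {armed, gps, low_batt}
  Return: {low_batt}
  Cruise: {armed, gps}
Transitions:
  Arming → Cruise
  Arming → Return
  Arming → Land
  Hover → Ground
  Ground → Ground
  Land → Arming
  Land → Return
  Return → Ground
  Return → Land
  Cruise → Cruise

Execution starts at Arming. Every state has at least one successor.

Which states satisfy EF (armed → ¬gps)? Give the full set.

{Arming, Hover, Ground, Land, Return}

States satisfying armed → ¬gps: {Hover, Ground, Return}.
States satisfying EF (armed → ¬gps): {Arming, Hover, Ground, Land, Return}.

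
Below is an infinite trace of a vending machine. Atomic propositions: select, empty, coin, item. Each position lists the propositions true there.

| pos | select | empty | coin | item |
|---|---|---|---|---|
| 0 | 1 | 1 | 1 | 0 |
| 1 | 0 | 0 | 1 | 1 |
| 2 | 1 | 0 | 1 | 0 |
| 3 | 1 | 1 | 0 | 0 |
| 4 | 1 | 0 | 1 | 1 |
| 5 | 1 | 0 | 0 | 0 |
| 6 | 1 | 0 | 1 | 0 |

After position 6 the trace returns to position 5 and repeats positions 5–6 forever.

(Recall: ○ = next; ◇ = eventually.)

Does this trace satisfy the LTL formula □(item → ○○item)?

item → ○○item must hold at every position from 0 onward. It fails at position 1, so □(item → ○○item) is false.
Positions where item holds: 1, 4.
Check ○○item at each: 1→fails, 4→fails.

Violated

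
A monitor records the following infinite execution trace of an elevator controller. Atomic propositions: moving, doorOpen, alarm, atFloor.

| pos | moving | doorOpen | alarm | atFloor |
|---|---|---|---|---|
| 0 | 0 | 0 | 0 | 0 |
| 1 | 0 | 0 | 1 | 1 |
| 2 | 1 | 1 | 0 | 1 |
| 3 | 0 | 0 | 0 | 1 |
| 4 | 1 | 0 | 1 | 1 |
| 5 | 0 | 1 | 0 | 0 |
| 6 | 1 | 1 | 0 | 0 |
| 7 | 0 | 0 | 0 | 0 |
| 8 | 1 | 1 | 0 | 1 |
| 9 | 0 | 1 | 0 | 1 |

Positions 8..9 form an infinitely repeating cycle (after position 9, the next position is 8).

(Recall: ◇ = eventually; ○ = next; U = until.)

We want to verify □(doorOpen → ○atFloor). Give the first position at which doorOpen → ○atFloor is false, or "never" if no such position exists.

Check doorOpen → ○atFloor at each position in order: 0 ✓, 1 ✓, 2 ✓, 3 ✓, 4 ✓.
At position 5 the labels are {doorOpen} and the next position 6 has {doorOpen, moving}, so doorOpen → ○atFloor is false there. This is the first violation.

5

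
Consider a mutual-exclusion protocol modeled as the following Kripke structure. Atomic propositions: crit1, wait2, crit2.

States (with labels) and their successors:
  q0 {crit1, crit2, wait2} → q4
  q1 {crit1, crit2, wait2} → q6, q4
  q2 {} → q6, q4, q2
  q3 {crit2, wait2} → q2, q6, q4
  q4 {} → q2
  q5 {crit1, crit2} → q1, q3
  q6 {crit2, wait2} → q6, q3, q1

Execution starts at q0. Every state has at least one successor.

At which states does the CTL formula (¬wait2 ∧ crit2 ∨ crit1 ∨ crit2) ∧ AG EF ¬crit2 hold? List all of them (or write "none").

States satisfying ¬wait2: {q2, q4, q5}.
States satisfying ¬wait2 ∧ crit2: {q5}.
States satisfying crit1 ∨ crit2: {q0, q1, q3, q5, q6}.
States satisfying ¬wait2 ∧ crit2 ∨ crit1 ∨ crit2: {q0, q1, q3, q5, q6}.
States satisfying EF ¬crit2: {q0, q1, q2, q3, q4, q5, q6}.
States satisfying AG EF ¬crit2: {q0, q1, q2, q3, q4, q5, q6}.
States satisfying (¬wait2 ∧ crit2 ∨ crit1 ∨ crit2) ∧ AG EF ¬crit2: {q0, q1, q3, q5, q6}.

{q0, q1, q3, q5, q6}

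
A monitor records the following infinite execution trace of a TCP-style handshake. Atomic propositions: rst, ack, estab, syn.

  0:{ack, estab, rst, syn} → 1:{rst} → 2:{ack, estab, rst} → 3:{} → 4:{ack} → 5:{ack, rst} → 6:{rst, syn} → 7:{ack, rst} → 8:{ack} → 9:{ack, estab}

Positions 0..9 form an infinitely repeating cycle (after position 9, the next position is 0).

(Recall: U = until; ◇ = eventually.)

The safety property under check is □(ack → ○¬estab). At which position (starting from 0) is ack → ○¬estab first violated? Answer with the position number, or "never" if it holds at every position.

Check ack → ○¬estab at each position in order: 0 ✓, 1 ✓, 2 ✓, 3 ✓, 4 ✓, 5 ✓, 6 ✓, 7 ✓.
At position 8 the labels are {ack} and the next position 9 has {ack, estab}, so ack → ○¬estab is false there. This is the first violation.

8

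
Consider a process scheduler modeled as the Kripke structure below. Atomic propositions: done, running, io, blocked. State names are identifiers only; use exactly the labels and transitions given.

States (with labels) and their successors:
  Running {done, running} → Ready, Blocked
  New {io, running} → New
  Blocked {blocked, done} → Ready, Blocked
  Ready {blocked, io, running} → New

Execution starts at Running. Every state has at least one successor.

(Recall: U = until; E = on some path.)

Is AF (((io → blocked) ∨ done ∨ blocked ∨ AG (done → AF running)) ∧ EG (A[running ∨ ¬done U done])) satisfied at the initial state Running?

Yes

States satisfying AF (((io → blocked) ∨ done ∨ blocked ∨ AG (done → AF running)) ∧ EG (A[running ∨ ¬done U done])): {Running, Blocked}.
Running ∈ Sat(AF (((io → blocked) ∨ done ∨ blocked ∨ AG (done → AF running)) ∧ EG (A[running ∨ ¬done U done]))).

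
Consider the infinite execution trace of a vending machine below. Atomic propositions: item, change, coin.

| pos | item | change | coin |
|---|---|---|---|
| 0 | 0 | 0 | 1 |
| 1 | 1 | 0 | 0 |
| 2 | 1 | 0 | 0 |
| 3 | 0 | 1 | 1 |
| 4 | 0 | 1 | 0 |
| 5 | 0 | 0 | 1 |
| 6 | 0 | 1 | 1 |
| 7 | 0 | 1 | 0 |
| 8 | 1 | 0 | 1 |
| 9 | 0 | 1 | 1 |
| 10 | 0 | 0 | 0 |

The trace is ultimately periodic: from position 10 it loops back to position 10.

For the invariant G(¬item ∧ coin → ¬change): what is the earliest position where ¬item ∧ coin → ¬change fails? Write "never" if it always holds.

Check ¬item ∧ coin → ¬change at each position in order: 0 ✓, 1 ✓, 2 ✓.
At position 3 the labels are {change, coin}, so ¬item ∧ coin → ¬change is false there. This is the first violation.

3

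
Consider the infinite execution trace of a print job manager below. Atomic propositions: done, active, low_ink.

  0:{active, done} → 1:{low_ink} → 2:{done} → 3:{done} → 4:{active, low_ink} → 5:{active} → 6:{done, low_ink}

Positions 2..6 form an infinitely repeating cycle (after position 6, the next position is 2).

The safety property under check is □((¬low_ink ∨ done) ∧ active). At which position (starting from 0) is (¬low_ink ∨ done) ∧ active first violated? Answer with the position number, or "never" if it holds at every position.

1

Check (¬low_ink ∨ done) ∧ active at each position in order: 0 ✓.
At position 1 the labels are {low_ink}, so (¬low_ink ∨ done) ∧ active is false there. This is the first violation.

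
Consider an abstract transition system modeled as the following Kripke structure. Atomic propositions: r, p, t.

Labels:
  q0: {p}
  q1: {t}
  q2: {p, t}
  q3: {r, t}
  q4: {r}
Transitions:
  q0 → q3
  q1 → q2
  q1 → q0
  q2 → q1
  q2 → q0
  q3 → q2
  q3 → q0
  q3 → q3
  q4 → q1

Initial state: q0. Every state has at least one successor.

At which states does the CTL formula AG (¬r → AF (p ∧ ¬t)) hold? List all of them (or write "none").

none

States satisfying ¬r → AF (p ∧ ¬t): {q0, q3, q4}.
States satisfying AG (¬r → AF (p ∧ ¬t)): ∅.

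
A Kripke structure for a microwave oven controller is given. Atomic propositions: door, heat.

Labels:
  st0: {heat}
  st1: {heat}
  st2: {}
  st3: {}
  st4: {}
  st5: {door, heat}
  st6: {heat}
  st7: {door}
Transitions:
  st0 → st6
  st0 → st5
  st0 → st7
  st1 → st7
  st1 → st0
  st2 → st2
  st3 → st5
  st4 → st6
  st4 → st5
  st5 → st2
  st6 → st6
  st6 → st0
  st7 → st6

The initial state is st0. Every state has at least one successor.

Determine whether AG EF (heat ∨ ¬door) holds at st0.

Satisfied

States satisfying EF (heat ∨ ¬door): {st0, st1, st2, st3, st4, st5, st6, st7}.
States satisfying AG EF (heat ∨ ¬door): {st0, st1, st2, st3, st4, st5, st6, st7}.
Every state reachable from st0 satisfies EF (heat ∨ ¬door).
st0 ∈ Sat(AG EF (heat ∨ ¬door)).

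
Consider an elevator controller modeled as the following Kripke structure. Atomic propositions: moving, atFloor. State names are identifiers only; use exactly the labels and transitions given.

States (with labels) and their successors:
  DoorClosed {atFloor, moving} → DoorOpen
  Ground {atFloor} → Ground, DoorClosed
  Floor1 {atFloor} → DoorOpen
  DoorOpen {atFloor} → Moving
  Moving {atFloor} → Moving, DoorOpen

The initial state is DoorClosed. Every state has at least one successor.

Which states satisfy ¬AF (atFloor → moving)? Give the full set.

{Ground, Floor1, DoorOpen, Moving}

States satisfying atFloor → moving: {DoorClosed}.
States satisfying AF (atFloor → moving): {DoorClosed}.
States satisfying ¬AF (atFloor → moving): {Ground, Floor1, DoorOpen, Moving}.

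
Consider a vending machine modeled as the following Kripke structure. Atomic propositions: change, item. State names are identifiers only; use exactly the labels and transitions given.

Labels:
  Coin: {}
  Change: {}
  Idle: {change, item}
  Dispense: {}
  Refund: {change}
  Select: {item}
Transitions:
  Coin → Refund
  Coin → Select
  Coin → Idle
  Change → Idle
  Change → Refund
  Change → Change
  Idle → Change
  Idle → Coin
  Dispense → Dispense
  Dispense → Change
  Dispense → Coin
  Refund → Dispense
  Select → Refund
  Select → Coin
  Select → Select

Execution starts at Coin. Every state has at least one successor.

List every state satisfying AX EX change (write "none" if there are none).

{Idle}

States satisfying EX change: {Coin, Change, Select}.
States satisfying AX EX change: {Idle}.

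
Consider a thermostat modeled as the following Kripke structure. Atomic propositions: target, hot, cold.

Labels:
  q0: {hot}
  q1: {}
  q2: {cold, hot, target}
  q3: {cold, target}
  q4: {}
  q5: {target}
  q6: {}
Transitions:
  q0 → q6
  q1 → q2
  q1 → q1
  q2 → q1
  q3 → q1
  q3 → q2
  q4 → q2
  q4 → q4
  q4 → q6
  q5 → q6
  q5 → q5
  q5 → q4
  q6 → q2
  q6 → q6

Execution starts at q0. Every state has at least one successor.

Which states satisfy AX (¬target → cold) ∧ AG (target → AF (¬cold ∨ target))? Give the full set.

States satisfying ¬target → cold: {q2, q3, q5}.
States satisfying AX (¬target → cold): ∅.
States satisfying target → AF (¬cold ∨ target): {q0, q1, q2, q3, q4, q5, q6}.
States satisfying AG (target → AF (¬cold ∨ target)): {q0, q1, q2, q3, q4, q5, q6}.
States satisfying AX (¬target → cold) ∧ AG (target → AF (¬cold ∨ target)): ∅.

none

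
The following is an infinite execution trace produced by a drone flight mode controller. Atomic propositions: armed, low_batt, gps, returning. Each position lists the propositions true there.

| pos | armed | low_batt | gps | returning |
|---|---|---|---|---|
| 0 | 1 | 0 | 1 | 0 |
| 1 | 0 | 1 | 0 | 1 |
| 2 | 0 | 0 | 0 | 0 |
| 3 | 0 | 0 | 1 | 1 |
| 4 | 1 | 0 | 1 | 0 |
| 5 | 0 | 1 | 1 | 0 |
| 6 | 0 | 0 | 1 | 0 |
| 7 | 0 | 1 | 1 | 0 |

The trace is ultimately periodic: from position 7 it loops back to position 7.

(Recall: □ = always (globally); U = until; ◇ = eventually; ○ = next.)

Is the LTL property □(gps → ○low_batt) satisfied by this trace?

gps → ○low_batt must hold at every position from 0 onward. It fails at position 3, so □(gps → ○low_batt) is false.
Positions where gps holds: 0, 3, 4, 5, 6, 7.
Check ○low_batt at each: 0→ok, 3→fails, 4→ok, 5→fails, 6→ok, 7→ok.

Does not hold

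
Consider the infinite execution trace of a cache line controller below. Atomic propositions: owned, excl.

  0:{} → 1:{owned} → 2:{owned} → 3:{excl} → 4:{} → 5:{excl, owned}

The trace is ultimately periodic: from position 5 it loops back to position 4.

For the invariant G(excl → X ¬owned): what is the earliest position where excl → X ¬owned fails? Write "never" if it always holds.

excl → X ¬owned holds at every position 0..5, and those are all the positions the trace ever visits, so the invariant G(excl → X ¬owned) is never violated.

never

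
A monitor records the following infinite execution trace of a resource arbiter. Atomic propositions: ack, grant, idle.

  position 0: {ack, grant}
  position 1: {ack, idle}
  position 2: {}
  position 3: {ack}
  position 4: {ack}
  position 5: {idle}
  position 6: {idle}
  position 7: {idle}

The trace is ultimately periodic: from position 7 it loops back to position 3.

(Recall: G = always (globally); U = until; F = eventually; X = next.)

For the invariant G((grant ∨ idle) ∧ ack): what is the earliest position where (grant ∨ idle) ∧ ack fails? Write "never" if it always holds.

Check (grant ∨ idle) ∧ ack at each position in order: 0 ✓, 1 ✓.
At position 2 the labels are {}, so (grant ∨ idle) ∧ ack is false there. This is the first violation.

2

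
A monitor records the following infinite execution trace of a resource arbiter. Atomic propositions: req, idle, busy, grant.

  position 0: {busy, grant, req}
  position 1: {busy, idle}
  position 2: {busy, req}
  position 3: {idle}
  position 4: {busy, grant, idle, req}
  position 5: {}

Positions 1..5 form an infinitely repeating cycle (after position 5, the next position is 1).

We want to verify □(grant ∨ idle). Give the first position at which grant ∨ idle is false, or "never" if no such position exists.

Check grant ∨ idle at each position in order: 0 ✓, 1 ✓.
At position 2 the labels are {busy, req}, so grant ∨ idle is false there. This is the first violation.

2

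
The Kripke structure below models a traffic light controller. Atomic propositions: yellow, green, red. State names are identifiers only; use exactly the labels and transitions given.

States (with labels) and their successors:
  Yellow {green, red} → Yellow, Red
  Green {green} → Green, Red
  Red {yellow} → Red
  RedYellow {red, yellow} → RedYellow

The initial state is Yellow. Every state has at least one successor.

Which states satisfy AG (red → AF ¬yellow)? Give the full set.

States satisfying red → AF ¬yellow: {Yellow, Green, Red}.
States satisfying AG (red → AF ¬yellow): {Yellow, Green, Red}.

{Yellow, Green, Red}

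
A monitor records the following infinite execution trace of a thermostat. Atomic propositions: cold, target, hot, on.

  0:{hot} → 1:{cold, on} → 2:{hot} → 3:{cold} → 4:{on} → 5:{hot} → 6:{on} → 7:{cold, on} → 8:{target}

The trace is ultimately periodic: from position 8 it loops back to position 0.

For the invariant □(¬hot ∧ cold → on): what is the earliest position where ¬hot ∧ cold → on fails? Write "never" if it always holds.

Check ¬hot ∧ cold → on at each position in order: 0 ✓, 1 ✓, 2 ✓.
At position 3 the labels are {cold}, so ¬hot ∧ cold → on is false there. This is the first violation.

3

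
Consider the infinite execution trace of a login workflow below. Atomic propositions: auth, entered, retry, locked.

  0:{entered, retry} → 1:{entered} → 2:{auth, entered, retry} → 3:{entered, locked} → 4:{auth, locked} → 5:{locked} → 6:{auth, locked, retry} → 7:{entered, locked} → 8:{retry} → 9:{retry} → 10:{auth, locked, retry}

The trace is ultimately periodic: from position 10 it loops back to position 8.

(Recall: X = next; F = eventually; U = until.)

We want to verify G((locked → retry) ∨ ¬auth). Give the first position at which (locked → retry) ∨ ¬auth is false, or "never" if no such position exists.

4

Check (locked → retry) ∨ ¬auth at each position in order: 0 ✓, 1 ✓, 2 ✓, 3 ✓.
At position 4 the labels are {auth, locked}, so (locked → retry) ∨ ¬auth is false there. This is the first violation.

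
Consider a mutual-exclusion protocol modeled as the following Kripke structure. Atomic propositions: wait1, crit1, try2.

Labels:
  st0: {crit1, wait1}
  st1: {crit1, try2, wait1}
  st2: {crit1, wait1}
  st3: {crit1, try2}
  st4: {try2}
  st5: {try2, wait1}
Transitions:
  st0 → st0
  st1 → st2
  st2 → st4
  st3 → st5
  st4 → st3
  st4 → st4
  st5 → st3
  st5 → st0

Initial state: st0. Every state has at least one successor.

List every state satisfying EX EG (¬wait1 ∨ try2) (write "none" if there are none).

States satisfying EG (¬wait1 ∨ try2): {st3, st4, st5}.
States satisfying EX EG (¬wait1 ∨ try2): {st2, st3, st4, st5}.

{st2, st3, st4, st5}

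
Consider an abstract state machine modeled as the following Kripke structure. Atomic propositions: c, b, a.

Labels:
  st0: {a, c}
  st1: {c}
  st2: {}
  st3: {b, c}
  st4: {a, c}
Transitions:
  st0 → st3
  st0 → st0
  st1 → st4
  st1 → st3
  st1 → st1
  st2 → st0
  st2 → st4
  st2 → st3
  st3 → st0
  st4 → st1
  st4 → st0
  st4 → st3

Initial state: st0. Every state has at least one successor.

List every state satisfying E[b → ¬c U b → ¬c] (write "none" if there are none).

States satisfying b → ¬c: {st0, st1, st2, st4}.
States satisfying E[b → ¬c U b → ¬c]: {st0, st1, st2, st4}.

{st0, st1, st2, st4}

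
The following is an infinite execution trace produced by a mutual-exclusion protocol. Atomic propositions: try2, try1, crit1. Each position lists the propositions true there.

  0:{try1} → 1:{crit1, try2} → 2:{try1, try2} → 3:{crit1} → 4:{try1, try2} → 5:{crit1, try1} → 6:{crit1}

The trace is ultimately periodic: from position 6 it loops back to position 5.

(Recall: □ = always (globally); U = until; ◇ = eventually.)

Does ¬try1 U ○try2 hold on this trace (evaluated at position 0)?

Walking from position 0: ○try2 first holds at position 0, and ¬try1 holds at every earlier position along the way, so ¬try1 U ○try2 holds.

Satisfied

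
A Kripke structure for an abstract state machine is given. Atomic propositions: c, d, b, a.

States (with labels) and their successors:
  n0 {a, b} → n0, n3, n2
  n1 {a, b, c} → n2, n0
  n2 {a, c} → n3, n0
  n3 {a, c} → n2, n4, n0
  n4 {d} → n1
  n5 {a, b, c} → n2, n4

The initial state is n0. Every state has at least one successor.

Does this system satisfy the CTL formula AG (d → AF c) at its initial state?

States satisfying d → AF c: {n0, n1, n2, n3, n4, n5}.
States satisfying AG (d → AF c): {n0, n1, n2, n3, n4, n5}.
Every state reachable from n0 satisfies d → AF c.
n0 ∈ Sat(AG (d → AF c)).

Yes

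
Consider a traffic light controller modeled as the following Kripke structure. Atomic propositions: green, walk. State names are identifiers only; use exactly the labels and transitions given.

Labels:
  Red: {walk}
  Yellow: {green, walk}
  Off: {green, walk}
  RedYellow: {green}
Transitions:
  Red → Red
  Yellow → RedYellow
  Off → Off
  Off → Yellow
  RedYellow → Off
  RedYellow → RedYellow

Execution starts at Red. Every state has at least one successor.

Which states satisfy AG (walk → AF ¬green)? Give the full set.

{Red}

States satisfying walk → AF ¬green: {Red, RedYellow}.
States satisfying AG (walk → AF ¬green): {Red}.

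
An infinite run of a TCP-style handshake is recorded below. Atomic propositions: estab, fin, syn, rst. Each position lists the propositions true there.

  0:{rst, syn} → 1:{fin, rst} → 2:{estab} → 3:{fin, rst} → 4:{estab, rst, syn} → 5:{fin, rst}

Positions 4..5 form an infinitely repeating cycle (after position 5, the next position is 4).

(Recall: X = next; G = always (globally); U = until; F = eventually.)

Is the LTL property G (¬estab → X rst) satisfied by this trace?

¬estab → X rst must hold at every position from 0 onward. It fails at position 1, so G (¬estab → X rst) is false.
Positions where ¬estab holds: 0, 1, 3, 5.
Check X rst at each: 0→ok, 1→fails, 3→ok, 5→ok.

No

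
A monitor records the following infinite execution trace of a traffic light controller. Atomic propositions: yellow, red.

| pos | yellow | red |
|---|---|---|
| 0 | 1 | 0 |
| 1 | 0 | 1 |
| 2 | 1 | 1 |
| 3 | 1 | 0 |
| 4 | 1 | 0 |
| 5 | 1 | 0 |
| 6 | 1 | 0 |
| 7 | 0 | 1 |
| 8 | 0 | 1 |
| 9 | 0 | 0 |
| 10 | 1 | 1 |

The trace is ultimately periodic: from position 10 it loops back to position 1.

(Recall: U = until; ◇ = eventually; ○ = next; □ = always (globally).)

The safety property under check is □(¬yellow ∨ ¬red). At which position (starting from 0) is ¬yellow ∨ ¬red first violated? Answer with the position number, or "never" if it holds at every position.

2

Check ¬yellow ∨ ¬red at each position in order: 0 ✓, 1 ✓.
At position 2 the labels are {red, yellow}, so ¬yellow ∨ ¬red is false there. This is the first violation.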